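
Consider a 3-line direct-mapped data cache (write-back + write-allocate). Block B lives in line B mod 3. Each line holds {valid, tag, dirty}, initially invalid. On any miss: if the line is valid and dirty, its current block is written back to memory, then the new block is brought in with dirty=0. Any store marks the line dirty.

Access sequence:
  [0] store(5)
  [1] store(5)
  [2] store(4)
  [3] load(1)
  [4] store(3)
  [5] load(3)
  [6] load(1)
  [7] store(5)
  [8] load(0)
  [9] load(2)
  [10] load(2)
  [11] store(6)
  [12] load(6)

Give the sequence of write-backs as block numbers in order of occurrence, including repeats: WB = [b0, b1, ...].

WB = [4, 3, 5]

0: W B5 -> L2 miss  d=D]
1: W B5 -> L2 hit  d=D]
2: W B4 -> L1 miss  d=D]
3: R B1 -> L1 miss wb->B4  d=-]
4: W B3 -> L0 miss  d=D]
5: R B3 -> L0 hit  d=D]
6: R B1 -> L1 hit  d=-]
7: W B5 -> L2 hit  d=D]
8: R B0 -> L0 miss wb->B3  d=-]
9: R B2 -> L2 miss wb->B5  d=-]
10: R B2 -> L2 hit  d=-]
11: W B6 -> L0 miss  d=D]
12: R B6 -> L0 hit  d=D]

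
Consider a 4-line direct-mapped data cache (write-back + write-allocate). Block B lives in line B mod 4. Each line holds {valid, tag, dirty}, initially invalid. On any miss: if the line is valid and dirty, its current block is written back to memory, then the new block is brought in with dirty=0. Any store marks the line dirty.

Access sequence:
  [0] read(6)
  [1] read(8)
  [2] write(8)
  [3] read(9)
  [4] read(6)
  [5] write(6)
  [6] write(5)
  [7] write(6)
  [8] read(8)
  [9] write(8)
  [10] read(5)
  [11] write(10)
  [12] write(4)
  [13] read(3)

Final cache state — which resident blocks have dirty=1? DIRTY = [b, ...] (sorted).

DIRTY = [4, 5, 10]

0: R B6 → L2 miss [-]
1: R B8 → L0 miss [-]
2: W B8 → L0 hit [D]
3: R B9 → L1 miss [-]
4: R B6 → L2 hit [-]
5: W B6 → L2 hit [D]
6: W B5 → L1 miss [D]
7: W B6 → L2 hit [D]
8: R B8 → L0 hit [D]
9: W B8 → L0 hit [D]
10: R B5 → L1 hit [D]
11: W B10 → L2 miss wb→B6 [D]
12: W B4 → L0 miss wb→B8 [D]
13: R B3 → L3 miss [-]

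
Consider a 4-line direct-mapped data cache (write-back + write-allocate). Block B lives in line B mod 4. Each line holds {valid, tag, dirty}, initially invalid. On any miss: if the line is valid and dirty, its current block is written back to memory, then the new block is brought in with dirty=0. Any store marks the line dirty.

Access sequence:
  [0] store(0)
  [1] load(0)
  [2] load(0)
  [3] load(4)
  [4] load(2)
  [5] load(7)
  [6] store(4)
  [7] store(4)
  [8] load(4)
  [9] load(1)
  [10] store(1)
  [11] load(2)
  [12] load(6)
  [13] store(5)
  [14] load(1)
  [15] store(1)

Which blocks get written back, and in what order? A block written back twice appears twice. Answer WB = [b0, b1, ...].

WB = [0, 1, 5]

  0 | W B0 → L0 miss [D]
  1 | R B0 → L0 hit [D]
  2 | R B0 → L0 hit [D]
  3 | R B4 → L0 miss wb→B0 [-]
  4 | R B2 → L2 miss [-]
  5 | R B7 → L3 miss [-]
  6 | W B4 → L0 hit [D]
  7 | W B4 → L0 hit [D]
  8 | R B4 → L0 hit [D]
  9 | R B1 → L1 miss [-]
  10 | W B1 → L1 hit [D]
  11 | R B2 → L2 hit [-]
  12 | R B6 → L2 miss [-]
  13 | W B5 → L1 miss wb→B1 [D]
  14 | R B1 → L1 miss wb→B5 [-]
  15 | W B1 → L1 hit [D]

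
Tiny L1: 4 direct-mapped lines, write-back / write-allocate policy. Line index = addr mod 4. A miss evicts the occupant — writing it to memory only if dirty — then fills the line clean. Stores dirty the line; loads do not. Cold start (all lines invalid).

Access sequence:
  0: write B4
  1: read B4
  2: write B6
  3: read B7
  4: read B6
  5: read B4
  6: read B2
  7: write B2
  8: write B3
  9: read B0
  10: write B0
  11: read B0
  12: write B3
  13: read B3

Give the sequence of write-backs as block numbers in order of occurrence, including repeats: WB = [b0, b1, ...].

0: W B4 -> L0 miss  d=D]
1: R B4 -> L0 hit  d=D]
2: W B6 -> L2 miss  d=D]
3: R B7 -> L3 miss  d=-]
4: R B6 -> L2 hit  d=D]
5: R B4 -> L0 hit  d=D]
6: R B2 -> L2 miss wb->B6  d=-]
7: W B2 -> L2 hit  d=D]
8: W B3 -> L3 miss  d=D]
9: R B0 -> L0 miss wb->B4  d=-]
10: W B0 -> L0 hit  d=D]
11: R B0 -> L0 hit  d=D]
12: W B3 -> L3 hit  d=D]
13: R B3 -> L3 hit  d=D]

WB = [6, 4]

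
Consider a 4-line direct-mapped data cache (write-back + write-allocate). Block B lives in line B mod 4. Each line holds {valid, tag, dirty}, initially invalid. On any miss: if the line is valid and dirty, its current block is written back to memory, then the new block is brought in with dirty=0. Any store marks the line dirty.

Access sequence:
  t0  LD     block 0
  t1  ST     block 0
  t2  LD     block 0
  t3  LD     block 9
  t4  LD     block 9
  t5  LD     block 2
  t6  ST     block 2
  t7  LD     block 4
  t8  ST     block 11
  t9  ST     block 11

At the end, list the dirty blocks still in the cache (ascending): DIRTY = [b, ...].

DIRTY = [2, 11]

0: R B0 -> L0 miss  d=-]
1: W B0 -> L0 hit  d=D]
2: R B0 -> L0 hit  d=D]
3: R B9 -> L1 miss  d=-]
4: R B9 -> L1 hit  d=-]
5: R B2 -> L2 miss  d=-]
6: W B2 -> L2 hit  d=D]
7: R B4 -> L0 miss wb->B0  d=-]
8: W B11 -> L3 miss  d=D]
9: W B11 -> L3 hit  d=D]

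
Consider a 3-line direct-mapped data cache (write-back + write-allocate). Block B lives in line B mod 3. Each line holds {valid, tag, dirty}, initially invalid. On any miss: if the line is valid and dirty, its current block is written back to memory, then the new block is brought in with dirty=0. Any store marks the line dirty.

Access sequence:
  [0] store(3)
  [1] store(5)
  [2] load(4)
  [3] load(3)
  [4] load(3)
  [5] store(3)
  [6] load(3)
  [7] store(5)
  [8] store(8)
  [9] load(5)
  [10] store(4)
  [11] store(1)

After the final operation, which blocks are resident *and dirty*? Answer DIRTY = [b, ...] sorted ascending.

DIRTY = [1, 3]

0: W B3 → L0 miss [D]
1: W B5 → L2 miss [D]
2: R B4 → L1 miss [-]
3: R B3 → L0 hit [D]
4: R B3 → L0 hit [D]
5: W B3 → L0 hit [D]
6: R B3 → L0 hit [D]
7: W B5 → L2 hit [D]
8: W B8 → L2 miss wb→B5 [D]
9: R B5 → L2 miss wb→B8 [-]
10: W B4 → L1 hit [D]
11: W B1 → L1 miss wb→B4 [D]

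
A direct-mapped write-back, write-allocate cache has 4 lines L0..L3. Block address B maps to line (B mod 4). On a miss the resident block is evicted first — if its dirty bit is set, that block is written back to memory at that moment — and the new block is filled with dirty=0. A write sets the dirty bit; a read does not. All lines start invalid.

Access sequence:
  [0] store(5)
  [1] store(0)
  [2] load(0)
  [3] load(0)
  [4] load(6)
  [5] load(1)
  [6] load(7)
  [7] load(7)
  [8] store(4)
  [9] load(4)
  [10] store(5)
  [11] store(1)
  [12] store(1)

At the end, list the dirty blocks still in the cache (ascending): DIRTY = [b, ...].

  0 | W B5 → L1 miss [D]
  1 | W B0 → L0 miss [D]
  2 | R B0 → L0 hit [D]
  3 | R B0 → L0 hit [D]
  4 | R B6 → L2 miss [-]
  5 | R B1 → L1 miss wb→B5 [-]
  6 | R B7 → L3 miss [-]
  7 | R B7 → L3 hit [-]
  8 | W B4 → L0 miss wb→B0 [D]
  9 | R B4 → L0 hit [D]
  10 | W B5 → L1 miss [D]
  11 | W B1 → L1 miss wb→B5 [D]
  12 | W B1 → L1 hit [D]

DIRTY = [1, 4]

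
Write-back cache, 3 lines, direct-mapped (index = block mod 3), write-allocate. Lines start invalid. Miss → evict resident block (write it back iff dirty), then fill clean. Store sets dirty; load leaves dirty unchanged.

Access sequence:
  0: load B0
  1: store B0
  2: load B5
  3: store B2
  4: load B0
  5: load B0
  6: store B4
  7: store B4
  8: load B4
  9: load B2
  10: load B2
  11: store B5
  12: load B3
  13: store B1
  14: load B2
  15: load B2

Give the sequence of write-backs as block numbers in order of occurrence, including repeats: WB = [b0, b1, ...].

WB = [2, 0, 4, 5]

  0 | R B0 → L0 miss [-]
  1 | W B0 → L0 hit [D]
  2 | R B5 → L2 miss [-]
  3 | W B2 → L2 miss [D]
  4 | R B0 → L0 hit [D]
  5 | R B0 → L0 hit [D]
  6 | W B4 → L1 miss [D]
  7 | W B4 → L1 hit [D]
  8 | R B4 → L1 hit [D]
  9 | R B2 → L2 hit [D]
  10 | R B2 → L2 hit [D]
  11 | W B5 → L2 miss wb→B2 [D]
  12 | R B3 → L0 miss wb→B0 [-]
  13 | W B1 → L1 miss wb→B4 [D]
  14 | R B2 → L2 miss wb→B5 [-]
  15 | R B2 → L2 hit [-]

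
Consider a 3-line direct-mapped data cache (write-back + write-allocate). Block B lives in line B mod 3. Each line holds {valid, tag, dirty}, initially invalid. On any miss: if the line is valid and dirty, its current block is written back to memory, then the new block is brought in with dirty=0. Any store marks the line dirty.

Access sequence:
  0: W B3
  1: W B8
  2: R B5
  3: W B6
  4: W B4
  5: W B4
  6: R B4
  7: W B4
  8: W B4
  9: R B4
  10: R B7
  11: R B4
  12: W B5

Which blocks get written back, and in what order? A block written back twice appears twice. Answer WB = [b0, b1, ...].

0: W B3 → L0 miss [D]
1: W B8 → L2 miss [D]
2: R B5 → L2 miss wb→B8 [-]
3: W B6 → L0 miss wb→B3 [D]
4: W B4 → L1 miss [D]
5: W B4 → L1 hit [D]
6: R B4 → L1 hit [D]
7: W B4 → L1 hit [D]
8: W B4 → L1 hit [D]
9: R B4 → L1 hit [D]
10: R B7 → L1 miss wb→B4 [-]
11: R B4 → L1 miss [-]
12: W B5 → L2 hit [D]

WB = [8, 3, 4]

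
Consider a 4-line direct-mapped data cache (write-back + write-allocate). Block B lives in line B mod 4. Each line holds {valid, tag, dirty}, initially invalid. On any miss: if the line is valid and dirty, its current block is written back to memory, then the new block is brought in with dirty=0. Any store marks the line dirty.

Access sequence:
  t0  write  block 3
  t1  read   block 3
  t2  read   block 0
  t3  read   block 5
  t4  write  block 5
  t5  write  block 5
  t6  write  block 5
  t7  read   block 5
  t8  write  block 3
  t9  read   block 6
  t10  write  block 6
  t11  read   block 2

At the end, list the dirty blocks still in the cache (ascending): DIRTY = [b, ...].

0: W B3 -> L3 miss  d=D]
1: R B3 -> L3 hit  d=D]
2: R B0 -> L0 miss  d=-]
3: R B5 -> L1 miss  d=-]
4: W B5 -> L1 hit  d=D]
5: W B5 -> L1 hit  d=D]
6: W B5 -> L1 hit  d=D]
7: R B5 -> L1 hit  d=D]
8: W B3 -> L3 hit  d=D]
9: R B6 -> L2 miss  d=-]
10: W B6 -> L2 hit  d=D]
11: R B2 -> L2 miss wb->B6  d=-]

DIRTY = [3, 5]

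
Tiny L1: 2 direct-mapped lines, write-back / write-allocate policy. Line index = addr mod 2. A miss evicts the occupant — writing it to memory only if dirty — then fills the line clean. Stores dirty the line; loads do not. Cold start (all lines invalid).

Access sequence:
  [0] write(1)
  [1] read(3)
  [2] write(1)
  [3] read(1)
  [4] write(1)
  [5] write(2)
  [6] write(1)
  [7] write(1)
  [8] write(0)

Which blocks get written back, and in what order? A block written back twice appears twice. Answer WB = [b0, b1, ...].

WB = [1, 2]

0: W B1 → L1 miss [D]
1: R B3 → L1 miss wb→B1 [-]
2: W B1 → L1 miss [D]
3: R B1 → L1 hit [D]
4: W B1 → L1 hit [D]
5: W B2 → L0 miss [D]
6: W B1 → L1 hit [D]
7: W B1 → L1 hit [D]
8: W B0 → L0 miss wb→B2 [D]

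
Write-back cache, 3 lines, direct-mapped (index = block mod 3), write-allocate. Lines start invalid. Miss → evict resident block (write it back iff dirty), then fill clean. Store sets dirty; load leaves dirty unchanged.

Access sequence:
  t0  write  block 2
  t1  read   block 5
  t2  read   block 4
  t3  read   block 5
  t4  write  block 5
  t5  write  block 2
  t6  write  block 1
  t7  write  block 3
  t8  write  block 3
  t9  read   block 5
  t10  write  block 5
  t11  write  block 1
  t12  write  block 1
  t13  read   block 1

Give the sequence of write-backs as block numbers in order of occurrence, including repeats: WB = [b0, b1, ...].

  0 | W B2 → L2 miss [D]
  1 | R B5 → L2 miss wb→B2 [-]
  2 | R B4 → L1 miss [-]
  3 | R B5 → L2 hit [-]
  4 | W B5 → L2 hit [D]
  5 | W B2 → L2 miss wb→B5 [D]
  6 | W B1 → L1 miss [D]
  7 | W B3 → L0 miss [D]
  8 | W B3 → L0 hit [D]
  9 | R B5 → L2 miss wb→B2 [-]
  10 | W B5 → L2 hit [D]
  11 | W B1 → L1 hit [D]
  12 | W B1 → L1 hit [D]
  13 | R B1 → L1 hit [D]

WB = [2, 5, 2]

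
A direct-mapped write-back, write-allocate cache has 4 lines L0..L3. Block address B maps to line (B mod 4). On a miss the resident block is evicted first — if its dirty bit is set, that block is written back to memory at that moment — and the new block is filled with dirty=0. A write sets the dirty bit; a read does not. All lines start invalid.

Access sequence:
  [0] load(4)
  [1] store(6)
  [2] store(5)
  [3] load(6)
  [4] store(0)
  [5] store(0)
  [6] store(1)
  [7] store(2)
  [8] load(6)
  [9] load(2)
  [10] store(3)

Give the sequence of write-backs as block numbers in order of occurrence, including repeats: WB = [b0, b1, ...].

WB = [5, 6, 2]

0: R B4 → L0 miss [-]
1: W B6 → L2 miss [D]
2: W B5 → L1 miss [D]
3: R B6 → L2 hit [D]
4: W B0 → L0 miss [D]
5: W B0 → L0 hit [D]
6: W B1 → L1 miss wb→B5 [D]
7: W B2 → L2 miss wb→B6 [D]
8: R B6 → L2 miss wb→B2 [-]
9: R B2 → L2 miss [-]
10: W B3 → L3 miss [D]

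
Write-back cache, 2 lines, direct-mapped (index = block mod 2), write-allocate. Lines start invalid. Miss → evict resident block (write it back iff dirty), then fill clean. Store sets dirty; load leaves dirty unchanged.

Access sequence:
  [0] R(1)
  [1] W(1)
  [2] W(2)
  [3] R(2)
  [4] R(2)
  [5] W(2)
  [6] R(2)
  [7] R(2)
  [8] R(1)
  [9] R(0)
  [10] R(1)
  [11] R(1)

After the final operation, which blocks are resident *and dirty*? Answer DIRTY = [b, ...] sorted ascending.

DIRTY = [1]

0: R B1 → L1 miss [-]
1: W B1 → L1 hit [D]
2: W B2 → L0 miss [D]
3: R B2 → L0 hit [D]
4: R B2 → L0 hit [D]
5: W B2 → L0 hit [D]
6: R B2 → L0 hit [D]
7: R B2 → L0 hit [D]
8: R B1 → L1 hit [D]
9: R B0 → L0 miss wb→B2 [-]
10: R B1 → L1 hit [D]
11: R B1 → L1 hit [D]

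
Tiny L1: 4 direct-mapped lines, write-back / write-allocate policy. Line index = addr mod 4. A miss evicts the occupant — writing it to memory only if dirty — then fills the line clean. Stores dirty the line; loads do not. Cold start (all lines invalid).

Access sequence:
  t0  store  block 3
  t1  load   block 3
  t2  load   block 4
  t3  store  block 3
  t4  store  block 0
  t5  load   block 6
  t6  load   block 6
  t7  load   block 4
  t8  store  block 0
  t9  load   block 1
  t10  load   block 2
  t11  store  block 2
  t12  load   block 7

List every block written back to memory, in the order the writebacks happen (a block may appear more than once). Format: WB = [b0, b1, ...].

0: W B3 → L3 miss [D]
1: R B3 → L3 hit [D]
2: R B4 → L0 miss [-]
3: W B3 → L3 hit [D]
4: W B0 → L0 miss [D]
5: R B6 → L2 miss [-]
6: R B6 → L2 hit [-]
7: R B4 → L0 miss wb→B0 [-]
8: W B0 → L0 miss [D]
9: R B1 → L1 miss [-]
10: R B2 → L2 miss [-]
11: W B2 → L2 hit [D]
12: R B7 → L3 miss wb→B3 [-]

WB = [0, 3]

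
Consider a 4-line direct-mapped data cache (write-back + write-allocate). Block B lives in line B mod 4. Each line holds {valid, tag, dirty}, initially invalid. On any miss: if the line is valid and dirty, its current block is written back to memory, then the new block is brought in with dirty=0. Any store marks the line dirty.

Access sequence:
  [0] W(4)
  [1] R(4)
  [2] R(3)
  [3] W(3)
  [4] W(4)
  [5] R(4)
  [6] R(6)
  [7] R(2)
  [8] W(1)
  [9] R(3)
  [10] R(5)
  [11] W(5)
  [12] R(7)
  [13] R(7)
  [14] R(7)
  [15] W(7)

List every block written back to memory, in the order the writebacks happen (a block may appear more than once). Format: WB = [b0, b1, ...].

0: W B4 -> L0 miss  d=D]
1: R B4 -> L0 hit  d=D]
2: R B3 -> L3 miss  d=-]
3: W B3 -> L3 hit  d=D]
4: W B4 -> L0 hit  d=D]
5: R B4 -> L0 hit  d=D]
6: R B6 -> L2 miss  d=-]
7: R B2 -> L2 miss  d=-]
8: W B1 -> L1 miss  d=D]
9: R B3 -> L3 hit  d=D]
10: R B5 -> L1 miss wb->B1  d=-]
11: W B5 -> L1 hit  d=D]
12: R B7 -> L3 miss wb->B3  d=-]
13: R B7 -> L3 hit  d=-]
14: R B7 -> L3 hit  d=-]
15: W B7 -> L3 hit  d=D]

WB = [1, 3]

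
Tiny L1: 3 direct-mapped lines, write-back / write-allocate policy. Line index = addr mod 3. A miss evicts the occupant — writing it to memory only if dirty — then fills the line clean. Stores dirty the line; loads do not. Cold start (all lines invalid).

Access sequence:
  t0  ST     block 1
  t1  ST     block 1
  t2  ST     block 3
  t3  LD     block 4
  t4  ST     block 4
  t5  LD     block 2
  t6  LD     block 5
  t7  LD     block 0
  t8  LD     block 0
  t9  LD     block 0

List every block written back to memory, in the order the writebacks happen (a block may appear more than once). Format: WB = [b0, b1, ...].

WB = [1, 3]

0: W B1 → L1 miss [D]
1: W B1 → L1 hit [D]
2: W B3 → L0 miss [D]
3: R B4 → L1 miss wb→B1 [-]
4: W B4 → L1 hit [D]
5: R B2 → L2 miss [-]
6: R B5 → L2 miss [-]
7: R B0 → L0 miss wb→B3 [-]
8: R B0 → L0 hit [-]
9: R B0 → L0 hit [-]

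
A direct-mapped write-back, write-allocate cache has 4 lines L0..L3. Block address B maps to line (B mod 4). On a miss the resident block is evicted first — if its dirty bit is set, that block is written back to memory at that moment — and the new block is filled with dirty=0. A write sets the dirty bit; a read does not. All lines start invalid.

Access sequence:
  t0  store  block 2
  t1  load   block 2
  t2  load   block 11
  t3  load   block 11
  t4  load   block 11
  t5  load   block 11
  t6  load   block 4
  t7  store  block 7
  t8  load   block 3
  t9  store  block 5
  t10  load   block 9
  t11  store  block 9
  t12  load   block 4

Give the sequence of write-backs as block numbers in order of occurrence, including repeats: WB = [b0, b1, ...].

WB = [7, 5]

0: W B2 → L2 miss [D]
1: R B2 → L2 hit [D]
2: R B11 → L3 miss [-]
3: R B11 → L3 hit [-]
4: R B11 → L3 hit [-]
5: R B11 → L3 hit [-]
6: R B4 → L0 miss [-]
7: W B7 → L3 miss [D]
8: R B3 → L3 miss wb→B7 [-]
9: W B5 → L1 miss [D]
10: R B9 → L1 miss wb→B5 [-]
11: W B9 → L1 hit [D]
12: R B4 → L0 hit [-]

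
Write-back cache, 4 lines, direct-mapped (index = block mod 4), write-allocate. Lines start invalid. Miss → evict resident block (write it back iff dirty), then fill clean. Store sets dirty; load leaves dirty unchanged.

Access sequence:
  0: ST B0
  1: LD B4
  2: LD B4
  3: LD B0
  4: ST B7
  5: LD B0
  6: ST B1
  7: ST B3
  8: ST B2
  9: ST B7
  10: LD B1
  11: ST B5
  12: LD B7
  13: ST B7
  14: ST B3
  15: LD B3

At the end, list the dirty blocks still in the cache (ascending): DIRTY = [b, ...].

DIRTY = [2, 3, 5]

  0 | W B0 → L0 miss [D]
  1 | R B4 → L0 miss wb→B0 [-]
  2 | R B4 → L0 hit [-]
  3 | R B0 → L0 miss [-]
  4 | W B7 → L3 miss [D]
  5 | R B0 → L0 hit [-]
  6 | W B1 → L1 miss [D]
  7 | W B3 → L3 miss wb→B7 [D]
  8 | W B2 → L2 miss [D]
  9 | W B7 → L3 miss wb→B3 [D]
  10 | R B1 → L1 hit [D]
  11 | W B5 → L1 miss wb→B1 [D]
  12 | R B7 → L3 hit [D]
  13 | W B7 → L3 hit [D]
  14 | W B3 → L3 miss wb→B7 [D]
  15 | R B3 → L3 hit [D]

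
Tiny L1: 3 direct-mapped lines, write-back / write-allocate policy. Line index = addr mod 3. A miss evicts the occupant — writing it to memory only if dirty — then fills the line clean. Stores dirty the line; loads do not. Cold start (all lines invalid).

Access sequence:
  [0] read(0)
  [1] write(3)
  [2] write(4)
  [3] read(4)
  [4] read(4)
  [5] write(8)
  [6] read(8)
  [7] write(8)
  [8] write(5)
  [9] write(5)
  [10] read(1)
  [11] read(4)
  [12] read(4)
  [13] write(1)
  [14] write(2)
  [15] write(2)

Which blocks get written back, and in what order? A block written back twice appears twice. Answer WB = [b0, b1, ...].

WB = [8, 4, 5]

0: R B0 -> L0 miss  d=-]
1: W B3 -> L0 miss  d=D]
2: W B4 -> L1 miss  d=D]
3: R B4 -> L1 hit  d=D]
4: R B4 -> L1 hit  d=D]
5: W B8 -> L2 miss  d=D]
6: R B8 -> L2 hit  d=D]
7: W B8 -> L2 hit  d=D]
8: W B5 -> L2 miss wb->B8  d=D]
9: W B5 -> L2 hit  d=D]
10: R B1 -> L1 miss wb->B4  d=-]
11: R B4 -> L1 miss  d=-]
12: R B4 -> L1 hit  d=-]
13: W B1 -> L1 miss  d=D]
14: W B2 -> L2 miss wb->B5  d=D]
15: W B2 -> L2 hit  d=D]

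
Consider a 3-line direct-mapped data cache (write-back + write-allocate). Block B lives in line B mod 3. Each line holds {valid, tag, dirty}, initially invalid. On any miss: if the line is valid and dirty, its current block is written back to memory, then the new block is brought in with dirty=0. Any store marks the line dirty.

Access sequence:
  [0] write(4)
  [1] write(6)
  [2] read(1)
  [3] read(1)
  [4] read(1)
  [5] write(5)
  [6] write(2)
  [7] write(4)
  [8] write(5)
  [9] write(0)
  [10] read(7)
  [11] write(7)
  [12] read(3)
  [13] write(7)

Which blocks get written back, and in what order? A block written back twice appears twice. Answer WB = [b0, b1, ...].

WB = [4, 5, 2, 6, 4, 0]

  0 | W B4 → L1 miss [D]
  1 | W B6 → L0 miss [D]
  2 | R B1 → L1 miss wb→B4 [-]
  3 | R B1 → L1 hit [-]
  4 | R B1 → L1 hit [-]
  5 | W B5 → L2 miss [D]
  6 | W B2 → L2 miss wb→B5 [D]
  7 | W B4 → L1 miss [D]
  8 | W B5 → L2 miss wb→B2 [D]
  9 | W B0 → L0 miss wb→B6 [D]
  10 | R B7 → L1 miss wb→B4 [-]
  11 | W B7 → L1 hit [D]
  12 | R B3 → L0 miss wb→B0 [-]
  13 | W B7 → L1 hit [D]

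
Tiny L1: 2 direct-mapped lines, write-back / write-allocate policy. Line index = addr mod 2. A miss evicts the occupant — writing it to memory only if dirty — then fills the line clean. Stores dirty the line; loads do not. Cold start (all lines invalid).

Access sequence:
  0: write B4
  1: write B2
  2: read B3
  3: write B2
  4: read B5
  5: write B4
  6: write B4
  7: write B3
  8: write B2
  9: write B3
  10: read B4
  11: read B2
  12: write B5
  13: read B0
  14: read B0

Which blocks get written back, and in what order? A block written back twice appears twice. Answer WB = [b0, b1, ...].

0: W B4 -> L0 miss  d=D]
1: W B2 -> L0 miss wb->B4  d=D]
2: R B3 -> L1 miss  d=-]
3: W B2 -> L0 hit  d=D]
4: R B5 -> L1 miss  d=-]
5: W B4 -> L0 miss wb->B2  d=D]
6: W B4 -> L0 hit  d=D]
7: W B3 -> L1 miss  d=D]
8: W B2 -> L0 miss wb->B4  d=D]
9: W B3 -> L1 hit  d=D]
10: R B4 -> L0 miss wb->B2  d=-]
11: R B2 -> L0 miss  d=-]
12: W B5 -> L1 miss wb->B3  d=D]
13: R B0 -> L0 miss  d=-]
14: R B0 -> L0 hit  d=-]

WB = [4, 2, 4, 2, 3]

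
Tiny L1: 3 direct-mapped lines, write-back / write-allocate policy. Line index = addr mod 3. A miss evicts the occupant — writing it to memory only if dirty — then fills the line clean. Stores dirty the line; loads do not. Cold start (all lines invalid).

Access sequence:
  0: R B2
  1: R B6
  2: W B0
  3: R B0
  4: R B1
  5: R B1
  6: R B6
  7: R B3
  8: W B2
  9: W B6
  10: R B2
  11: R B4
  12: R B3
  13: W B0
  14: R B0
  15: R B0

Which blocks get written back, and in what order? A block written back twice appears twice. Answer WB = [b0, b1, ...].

0: R B2 -> L2 miss  d=-]
1: R B6 -> L0 miss  d=-]
2: W B0 -> L0 miss  d=D]
3: R B0 -> L0 hit  d=D]
4: R B1 -> L1 miss  d=-]
5: R B1 -> L1 hit  d=-]
6: R B6 -> L0 miss wb->B0  d=-]
7: R B3 -> L0 miss  d=-]
8: W B2 -> L2 hit  d=D]
9: W B6 -> L0 miss  d=D]
10: R B2 -> L2 hit  d=D]
11: R B4 -> L1 miss  d=-]
12: R B3 -> L0 miss wb->B6  d=-]
13: W B0 -> L0 miss  d=D]
14: R B0 -> L0 hit  d=D]
15: R B0 -> L0 hit  d=D]

WB = [0, 6]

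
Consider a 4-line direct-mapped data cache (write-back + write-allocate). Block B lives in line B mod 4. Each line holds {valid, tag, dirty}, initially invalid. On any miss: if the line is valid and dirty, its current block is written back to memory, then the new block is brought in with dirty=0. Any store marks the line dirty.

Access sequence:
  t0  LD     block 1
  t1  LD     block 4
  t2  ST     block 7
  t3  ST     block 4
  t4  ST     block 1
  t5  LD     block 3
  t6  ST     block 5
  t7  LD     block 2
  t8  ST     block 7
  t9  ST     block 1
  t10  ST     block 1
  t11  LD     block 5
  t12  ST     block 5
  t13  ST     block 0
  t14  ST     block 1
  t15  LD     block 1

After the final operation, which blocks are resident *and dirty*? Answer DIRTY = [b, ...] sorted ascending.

0: R B1 → L1 miss [-]
1: R B4 → L0 miss [-]
2: W B7 → L3 miss [D]
3: W B4 → L0 hit [D]
4: W B1 → L1 hit [D]
5: R B3 → L3 miss wb→B7 [-]
6: W B5 → L1 miss wb→B1 [D]
7: R B2 → L2 miss [-]
8: W B7 → L3 miss [D]
9: W B1 → L1 miss wb→B5 [D]
10: W B1 → L1 hit [D]
11: R B5 → L1 miss wb→B1 [-]
12: W B5 → L1 hit [D]
13: W B0 → L0 miss wb→B4 [D]
14: W B1 → L1 miss wb→B5 [D]
15: R B1 → L1 hit [D]

DIRTY = [0, 1, 7]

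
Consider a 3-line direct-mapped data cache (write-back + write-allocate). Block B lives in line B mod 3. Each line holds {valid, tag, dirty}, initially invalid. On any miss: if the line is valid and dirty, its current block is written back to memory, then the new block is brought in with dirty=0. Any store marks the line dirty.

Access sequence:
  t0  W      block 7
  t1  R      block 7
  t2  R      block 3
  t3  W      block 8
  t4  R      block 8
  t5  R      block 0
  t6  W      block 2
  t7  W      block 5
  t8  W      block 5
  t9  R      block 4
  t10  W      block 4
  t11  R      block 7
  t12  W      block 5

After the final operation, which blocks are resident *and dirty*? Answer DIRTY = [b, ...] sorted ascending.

0: W B7 -> L1 miss  d=D]
1: R B7 -> L1 hit  d=D]
2: R B3 -> L0 miss  d=-]
3: W B8 -> L2 miss  d=D]
4: R B8 -> L2 hit  d=D]
5: R B0 -> L0 miss  d=-]
6: W B2 -> L2 miss wb->B8  d=D]
7: W B5 -> L2 miss wb->B2  d=D]
8: W B5 -> L2 hit  d=D]
9: R B4 -> L1 miss wb->B7  d=-]
10: W B4 -> L1 hit  d=D]
11: R B7 -> L1 miss wb->B4  d=-]
12: W B5 -> L2 hit  d=D]

DIRTY = [5]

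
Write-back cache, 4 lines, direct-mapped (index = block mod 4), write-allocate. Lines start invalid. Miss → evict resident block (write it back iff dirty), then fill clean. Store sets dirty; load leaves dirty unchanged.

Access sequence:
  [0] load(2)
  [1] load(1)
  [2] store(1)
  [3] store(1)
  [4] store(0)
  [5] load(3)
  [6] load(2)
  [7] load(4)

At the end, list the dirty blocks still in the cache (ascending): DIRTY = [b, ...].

DIRTY = [1]

0: R B2 → L2 miss [-]
1: R B1 → L1 miss [-]
2: W B1 → L1 hit [D]
3: W B1 → L1 hit [D]
4: W B0 → L0 miss [D]
5: R B3 → L3 miss [-]
6: R B2 → L2 hit [-]
7: R B4 → L0 miss wb→B0 [-]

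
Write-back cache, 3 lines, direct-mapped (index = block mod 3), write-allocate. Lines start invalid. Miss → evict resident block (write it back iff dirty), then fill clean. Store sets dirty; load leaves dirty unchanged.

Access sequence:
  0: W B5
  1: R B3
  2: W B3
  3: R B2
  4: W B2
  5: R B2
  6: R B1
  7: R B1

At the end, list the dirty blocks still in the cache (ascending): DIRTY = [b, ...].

DIRTY = [2, 3]

  0 | W B5 → L2 miss [D]
  1 | R B3 → L0 miss [-]
  2 | W B3 → L0 hit [D]
  3 | R B2 → L2 miss wb→B5 [-]
  4 | W B2 → L2 hit [D]
  5 | R B2 → L2 hit [D]
  6 | R B1 → L1 miss [-]
  7 | R B1 → L1 hit [-]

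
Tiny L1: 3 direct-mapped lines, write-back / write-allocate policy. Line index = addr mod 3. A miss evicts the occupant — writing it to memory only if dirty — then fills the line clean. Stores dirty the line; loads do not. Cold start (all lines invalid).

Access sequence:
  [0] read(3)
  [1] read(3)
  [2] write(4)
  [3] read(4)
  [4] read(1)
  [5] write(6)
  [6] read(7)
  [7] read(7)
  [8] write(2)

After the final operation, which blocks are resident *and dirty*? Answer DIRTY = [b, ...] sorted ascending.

DIRTY = [2, 6]

  0 | R B3 → L0 miss [-]
  1 | R B3 → L0 hit [-]
  2 | W B4 → L1 miss [D]
  3 | R B4 → L1 hit [D]
  4 | R B1 → L1 miss wb→B4 [-]
  5 | W B6 → L0 miss [D]
  6 | R B7 → L1 miss [-]
  7 | R B7 → L1 hit [-]
  8 | W B2 → L2 miss [D]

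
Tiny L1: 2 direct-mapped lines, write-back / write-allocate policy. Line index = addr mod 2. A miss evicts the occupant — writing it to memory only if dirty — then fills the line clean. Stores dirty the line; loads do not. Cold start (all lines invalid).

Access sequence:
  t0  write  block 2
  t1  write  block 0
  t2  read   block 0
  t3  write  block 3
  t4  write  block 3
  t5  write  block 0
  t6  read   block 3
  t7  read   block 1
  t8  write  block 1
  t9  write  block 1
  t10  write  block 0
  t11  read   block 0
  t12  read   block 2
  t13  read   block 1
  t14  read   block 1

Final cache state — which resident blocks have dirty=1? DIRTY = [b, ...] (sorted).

0: W B2 -> L0 miss  d=D]
1: W B0 -> L0 miss wb->B2  d=D]
2: R B0 -> L0 hit  d=D]
3: W B3 -> L1 miss  d=D]
4: W B3 -> L1 hit  d=D]
5: W B0 -> L0 hit  d=D]
6: R B3 -> L1 hit  d=D]
7: R B1 -> L1 miss wb->B3  d=-]
8: W B1 -> L1 hit  d=D]
9: W B1 -> L1 hit  d=D]
10: W B0 -> L0 hit  d=D]
11: R B0 -> L0 hit  d=D]
12: R B2 -> L0 miss wb->B0  d=-]
13: R B1 -> L1 hit  d=D]
14: R B1 -> L1 hit  d=D]

DIRTY = [1]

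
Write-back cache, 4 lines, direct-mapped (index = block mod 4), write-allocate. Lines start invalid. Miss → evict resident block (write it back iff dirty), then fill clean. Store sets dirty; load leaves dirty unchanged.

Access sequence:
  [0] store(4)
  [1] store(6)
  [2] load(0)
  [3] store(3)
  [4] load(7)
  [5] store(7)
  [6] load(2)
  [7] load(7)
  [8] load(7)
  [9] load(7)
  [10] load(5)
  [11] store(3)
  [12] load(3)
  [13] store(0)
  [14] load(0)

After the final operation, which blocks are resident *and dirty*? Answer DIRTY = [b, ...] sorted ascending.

DIRTY = [0, 3]

  0 | W B4 → L0 miss [D]
  1 | W B6 → L2 miss [D]
  2 | R B0 → L0 miss wb→B4 [-]
  3 | W B3 → L3 miss [D]
  4 | R B7 → L3 miss wb→B3 [-]
  5 | W B7 → L3 hit [D]
  6 | R B2 → L2 miss wb→B6 [-]
  7 | R B7 → L3 hit [D]
  8 | R B7 → L3 hit [D]
  9 | R B7 → L3 hit [D]
  10 | R B5 → L1 miss [-]
  11 | W B3 → L3 miss wb→B7 [D]
  12 | R B3 → L3 hit [D]
  13 | W B0 → L0 hit [D]
  14 | R B0 → L0 hit [D]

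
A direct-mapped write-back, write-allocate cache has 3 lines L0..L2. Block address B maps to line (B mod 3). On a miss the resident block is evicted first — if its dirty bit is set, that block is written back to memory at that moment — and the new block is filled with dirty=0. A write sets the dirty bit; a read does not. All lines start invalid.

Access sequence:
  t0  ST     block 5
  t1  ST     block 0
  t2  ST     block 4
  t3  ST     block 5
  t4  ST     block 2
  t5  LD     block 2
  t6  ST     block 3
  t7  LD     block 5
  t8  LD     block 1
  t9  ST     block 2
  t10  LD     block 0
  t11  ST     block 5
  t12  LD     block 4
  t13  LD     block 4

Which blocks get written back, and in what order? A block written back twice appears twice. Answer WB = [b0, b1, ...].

WB = [5, 0, 2, 4, 3, 2]

  0 | W B5 → L2 miss [D]
  1 | W B0 → L0 miss [D]
  2 | W B4 → L1 miss [D]
  3 | W B5 → L2 hit [D]
  4 | W B2 → L2 miss wb→B5 [D]
  5 | R B2 → L2 hit [D]
  6 | W B3 → L0 miss wb→B0 [D]
  7 | R B5 → L2 miss wb→B2 [-]
  8 | R B1 → L1 miss wb→B4 [-]
  9 | W B2 → L2 miss [D]
  10 | R B0 → L0 miss wb→B3 [-]
  11 | W B5 → L2 miss wb→B2 [D]
  12 | R B4 → L1 miss [-]
  13 | R B4 → L1 hit [-]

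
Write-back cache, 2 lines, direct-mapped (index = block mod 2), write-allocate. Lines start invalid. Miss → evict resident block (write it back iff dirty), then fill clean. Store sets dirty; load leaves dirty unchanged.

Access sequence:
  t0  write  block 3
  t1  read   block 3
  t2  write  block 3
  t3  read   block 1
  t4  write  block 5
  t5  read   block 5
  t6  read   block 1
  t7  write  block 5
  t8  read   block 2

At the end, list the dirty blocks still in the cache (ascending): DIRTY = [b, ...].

0: W B3 -> L1 miss  d=D]
1: R B3 -> L1 hit  d=D]
2: W B3 -> L1 hit  d=D]
3: R B1 -> L1 miss wb->B3  d=-]
4: W B5 -> L1 miss  d=D]
5: R B5 -> L1 hit  d=D]
6: R B1 -> L1 miss wb->B5  d=-]
7: W B5 -> L1 miss  d=D]
8: R B2 -> L0 miss  d=-]

DIRTY = [5]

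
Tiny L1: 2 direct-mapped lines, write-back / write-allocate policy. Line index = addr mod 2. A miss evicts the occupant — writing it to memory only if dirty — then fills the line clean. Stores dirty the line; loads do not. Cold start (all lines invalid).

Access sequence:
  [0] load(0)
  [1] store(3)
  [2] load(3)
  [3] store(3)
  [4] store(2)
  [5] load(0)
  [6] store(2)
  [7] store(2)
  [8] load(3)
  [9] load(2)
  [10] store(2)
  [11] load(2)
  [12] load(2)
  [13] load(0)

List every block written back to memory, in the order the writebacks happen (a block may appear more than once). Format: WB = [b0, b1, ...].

WB = [2, 2]

0: R B0 -> L0 miss  d=-]
1: W B3 -> L1 miss  d=D]
2: R B3 -> L1 hit  d=D]
3: W B3 -> L1 hit  d=D]
4: W B2 -> L0 miss  d=D]
5: R B0 -> L0 miss wb->B2  d=-]
6: W B2 -> L0 miss  d=D]
7: W B2 -> L0 hit  d=D]
8: R B3 -> L1 hit  d=D]
9: R B2 -> L0 hit  d=D]
10: W B2 -> L0 hit  d=D]
11: R B2 -> L0 hit  d=D]
12: R B2 -> L0 hit  d=D]
13: R B0 -> L0 miss wb->B2  d=-]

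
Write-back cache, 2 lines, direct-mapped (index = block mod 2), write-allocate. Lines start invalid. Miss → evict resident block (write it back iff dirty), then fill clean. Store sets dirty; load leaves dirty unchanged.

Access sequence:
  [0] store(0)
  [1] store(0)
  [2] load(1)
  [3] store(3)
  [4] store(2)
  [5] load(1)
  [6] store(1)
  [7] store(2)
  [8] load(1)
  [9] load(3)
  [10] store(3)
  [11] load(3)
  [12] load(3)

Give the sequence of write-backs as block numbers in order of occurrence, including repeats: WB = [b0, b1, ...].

WB = [0, 3, 1]

0: W B0 → L0 miss [D]
1: W B0 → L0 hit [D]
2: R B1 → L1 miss [-]
3: W B3 → L1 miss [D]
4: W B2 → L0 miss wb→B0 [D]
5: R B1 → L1 miss wb→B3 [-]
6: W B1 → L1 hit [D]
7: W B2 → L0 hit [D]
8: R B1 → L1 hit [D]
9: R B3 → L1 miss wb→B1 [-]
10: W B3 → L1 hit [D]
11: R B3 → L1 hit [D]
12: R B3 → L1 hit [D]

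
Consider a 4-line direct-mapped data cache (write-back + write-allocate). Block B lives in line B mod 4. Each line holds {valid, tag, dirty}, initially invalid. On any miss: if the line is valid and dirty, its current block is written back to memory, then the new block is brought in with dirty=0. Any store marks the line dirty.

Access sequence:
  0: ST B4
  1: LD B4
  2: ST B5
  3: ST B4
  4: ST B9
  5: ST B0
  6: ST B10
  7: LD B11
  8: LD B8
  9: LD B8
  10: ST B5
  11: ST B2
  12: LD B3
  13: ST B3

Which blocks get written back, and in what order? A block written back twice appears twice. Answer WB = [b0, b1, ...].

WB = [5, 4, 0, 9, 10]

  0 | W B4 → L0 miss [D]
  1 | R B4 → L0 hit [D]
  2 | W B5 → L1 miss [D]
  3 | W B4 → L0 hit [D]
  4 | W B9 → L1 miss wb→B5 [D]
  5 | W B0 → L0 miss wb→B4 [D]
  6 | W B10 → L2 miss [D]
  7 | R B11 → L3 miss [-]
  8 | R B8 → L0 miss wb→B0 [-]
  9 | R B8 → L0 hit [-]
  10 | W B5 → L1 miss wb→B9 [D]
  11 | W B2 → L2 miss wb→B10 [D]
  12 | R B3 → L3 miss [-]
  13 | W B3 → L3 hit [D]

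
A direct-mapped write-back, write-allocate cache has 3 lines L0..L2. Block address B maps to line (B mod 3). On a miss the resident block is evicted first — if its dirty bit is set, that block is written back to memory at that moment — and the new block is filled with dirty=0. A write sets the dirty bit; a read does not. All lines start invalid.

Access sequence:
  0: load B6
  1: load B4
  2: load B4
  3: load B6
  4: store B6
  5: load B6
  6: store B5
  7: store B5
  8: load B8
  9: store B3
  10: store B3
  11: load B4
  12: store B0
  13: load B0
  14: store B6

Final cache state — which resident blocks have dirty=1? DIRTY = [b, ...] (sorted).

DIRTY = [6]

0: R B6 -> L0 miss  d=-]
1: R B4 -> L1 miss  d=-]
2: R B4 -> L1 hit  d=-]
3: R B6 -> L0 hit  d=-]
4: W B6 -> L0 hit  d=D]
5: R B6 -> L0 hit  d=D]
6: W B5 -> L2 miss  d=D]
7: W B5 -> L2 hit  d=D]
8: R B8 -> L2 miss wb->B5  d=-]
9: W B3 -> L0 miss wb->B6  d=D]
10: W B3 -> L0 hit  d=D]
11: R B4 -> L1 hit  d=-]
12: W B0 -> L0 miss wb->B3  d=D]
13: R B0 -> L0 hit  d=D]
14: W B6 -> L0 miss wb->B0  d=D]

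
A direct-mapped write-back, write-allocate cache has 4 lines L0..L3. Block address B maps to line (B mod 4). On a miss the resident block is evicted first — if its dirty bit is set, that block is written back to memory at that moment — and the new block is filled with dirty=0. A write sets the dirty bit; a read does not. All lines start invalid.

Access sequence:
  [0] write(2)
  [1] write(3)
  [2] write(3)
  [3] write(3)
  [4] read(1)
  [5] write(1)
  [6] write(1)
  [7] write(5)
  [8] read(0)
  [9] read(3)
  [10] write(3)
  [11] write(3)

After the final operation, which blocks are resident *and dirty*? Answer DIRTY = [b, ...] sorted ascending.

0: W B2 → L2 miss [D]
1: W B3 → L3 miss [D]
2: W B3 → L3 hit [D]
3: W B3 → L3 hit [D]
4: R B1 → L1 miss [-]
5: W B1 → L1 hit [D]
6: W B1 → L1 hit [D]
7: W B5 → L1 miss wb→B1 [D]
8: R B0 → L0 miss [-]
9: R B3 → L3 hit [D]
10: W B3 → L3 hit [D]
11: W B3 → L3 hit [D]

DIRTY = [2, 3, 5]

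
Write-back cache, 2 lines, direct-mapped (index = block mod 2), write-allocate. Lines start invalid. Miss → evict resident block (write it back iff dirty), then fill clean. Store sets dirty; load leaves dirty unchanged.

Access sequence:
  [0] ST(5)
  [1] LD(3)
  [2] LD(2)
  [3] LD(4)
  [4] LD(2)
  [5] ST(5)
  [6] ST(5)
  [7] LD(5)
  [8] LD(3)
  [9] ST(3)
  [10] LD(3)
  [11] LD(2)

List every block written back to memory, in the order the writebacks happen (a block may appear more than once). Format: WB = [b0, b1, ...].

WB = [5, 5]

0: W B5 → L1 miss [D]
1: R B3 → L1 miss wb→B5 [-]
2: R B2 → L0 miss [-]
3: R B4 → L0 miss [-]
4: R B2 → L0 miss [-]
5: W B5 → L1 miss [D]
6: W B5 → L1 hit [D]
7: R B5 → L1 hit [D]
8: R B3 → L1 miss wb→B5 [-]
9: W B3 → L1 hit [D]
10: R B3 → L1 hit [D]
11: R B2 → L0 hit [-]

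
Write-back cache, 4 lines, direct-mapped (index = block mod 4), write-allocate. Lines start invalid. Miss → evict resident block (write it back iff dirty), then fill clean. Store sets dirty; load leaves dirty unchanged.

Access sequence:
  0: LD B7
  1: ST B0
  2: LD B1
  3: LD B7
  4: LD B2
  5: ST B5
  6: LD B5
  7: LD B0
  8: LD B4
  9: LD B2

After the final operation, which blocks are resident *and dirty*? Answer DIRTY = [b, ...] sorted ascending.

DIRTY = [5]

0: R B7 -> L3 miss  d=-]
1: W B0 -> L0 miss  d=D]
2: R B1 -> L1 miss  d=-]
3: R B7 -> L3 hit  d=-]
4: R B2 -> L2 miss  d=-]
5: W B5 -> L1 miss  d=D]
6: R B5 -> L1 hit  d=D]
7: R B0 -> L0 hit  d=D]
8: R B4 -> L0 miss wb->B0  d=-]
9: R B2 -> L2 hit  d=-]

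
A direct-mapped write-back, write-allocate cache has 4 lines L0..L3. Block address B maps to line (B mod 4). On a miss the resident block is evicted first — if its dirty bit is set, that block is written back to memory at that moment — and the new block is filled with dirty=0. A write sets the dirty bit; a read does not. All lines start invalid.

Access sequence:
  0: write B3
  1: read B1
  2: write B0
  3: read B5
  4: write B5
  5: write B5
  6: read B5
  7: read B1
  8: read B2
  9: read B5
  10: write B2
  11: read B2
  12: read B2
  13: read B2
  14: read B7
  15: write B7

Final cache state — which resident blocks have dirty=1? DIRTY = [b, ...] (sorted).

0: W B3 → L3 miss [D]
1: R B1 → L1 miss [-]
2: W B0 → L0 miss [D]
3: R B5 → L1 miss [-]
4: W B5 → L1 hit [D]
5: W B5 → L1 hit [D]
6: R B5 → L1 hit [D]
7: R B1 → L1 miss wb→B5 [-]
8: R B2 → L2 miss [-]
9: R B5 → L1 miss [-]
10: W B2 → L2 hit [D]
11: R B2 → L2 hit [D]
12: R B2 → L2 hit [D]
13: R B2 → L2 hit [D]
14: R B7 → L3 miss wb→B3 [-]
15: W B7 → L3 hit [D]

DIRTY = [0, 2, 7]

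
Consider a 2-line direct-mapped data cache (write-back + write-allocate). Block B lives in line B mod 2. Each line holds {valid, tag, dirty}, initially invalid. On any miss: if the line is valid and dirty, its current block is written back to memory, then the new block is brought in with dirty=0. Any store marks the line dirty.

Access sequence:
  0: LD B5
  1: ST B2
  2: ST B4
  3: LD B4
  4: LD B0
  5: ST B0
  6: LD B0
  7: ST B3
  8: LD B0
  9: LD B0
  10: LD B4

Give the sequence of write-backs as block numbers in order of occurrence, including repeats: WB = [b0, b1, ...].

WB = [2, 4, 0]

  0 | R B5 → L1 miss [-]
  1 | W B2 → L0 miss [D]
  2 | W B4 → L0 miss wb→B2 [D]
  3 | R B4 → L0 hit [D]
  4 | R B0 → L0 miss wb→B4 [-]
  5 | W B0 → L0 hit [D]
  6 | R B0 → L0 hit [D]
  7 | W B3 → L1 miss [D]
  8 | R B0 → L0 hit [D]
  9 | R B0 → L0 hit [D]
  10 | R B4 → L0 miss wb→B0 [-]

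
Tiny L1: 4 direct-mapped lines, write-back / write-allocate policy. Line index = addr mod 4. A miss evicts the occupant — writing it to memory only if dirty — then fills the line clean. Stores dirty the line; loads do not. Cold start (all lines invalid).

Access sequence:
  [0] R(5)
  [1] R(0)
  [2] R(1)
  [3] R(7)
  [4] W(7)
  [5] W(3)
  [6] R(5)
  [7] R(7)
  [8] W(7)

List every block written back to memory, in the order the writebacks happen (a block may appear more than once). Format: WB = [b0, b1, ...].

  0 | R B5 → L1 miss [-]
  1 | R B0 → L0 miss [-]
  2 | R B1 → L1 miss [-]
  3 | R B7 → L3 miss [-]
  4 | W B7 → L3 hit [D]
  5 | W B3 → L3 miss wb→B7 [D]
  6 | R B5 → L1 miss [-]
  7 | R B7 → L3 miss wb→B3 [-]
  8 | W B7 → L3 hit [D]

WB = [7, 3]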